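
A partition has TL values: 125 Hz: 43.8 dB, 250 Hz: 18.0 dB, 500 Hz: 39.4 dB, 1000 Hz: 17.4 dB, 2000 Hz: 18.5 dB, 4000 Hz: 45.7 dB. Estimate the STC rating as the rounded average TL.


Given TL values at each frequency:
  125 Hz: 43.8 dB
  250 Hz: 18.0 dB
  500 Hz: 39.4 dB
  1000 Hz: 17.4 dB
  2000 Hz: 18.5 dB
  4000 Hz: 45.7 dB
Formula: STC ~ round(average of TL values)
Sum = 43.8 + 18.0 + 39.4 + 17.4 + 18.5 + 45.7 = 182.8
Average = 182.8 / 6 = 30.47
Rounded: 30

30


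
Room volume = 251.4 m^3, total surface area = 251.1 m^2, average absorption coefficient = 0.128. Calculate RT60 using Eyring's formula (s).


Given values:
  V = 251.4 m^3, S = 251.1 m^2, alpha = 0.128
Formula: RT60 = 0.161 * V / (-S * ln(1 - alpha))
Compute ln(1 - 0.128) = ln(0.872) = -0.136966
Denominator: -251.1 * -0.136966 = 34.3922
Numerator: 0.161 * 251.4 = 40.4754
RT60 = 40.4754 / 34.3922 = 1.177

1.177 s


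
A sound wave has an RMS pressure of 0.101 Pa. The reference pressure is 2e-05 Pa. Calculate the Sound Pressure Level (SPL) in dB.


Given values:
  p = 0.101 Pa
  p_ref = 2e-05 Pa
Formula: SPL = 20 * log10(p / p_ref)
Compute ratio: p / p_ref = 0.101 / 2e-05 = 5050
Compute log10: log10(5050) = 3.703291
Multiply: SPL = 20 * 3.703291 = 74.07

74.07 dB


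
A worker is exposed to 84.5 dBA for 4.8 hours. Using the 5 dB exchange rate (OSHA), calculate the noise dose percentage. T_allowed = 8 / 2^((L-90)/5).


Given values:
  L = 84.5 dBA, T = 4.8 hours
Formula: T_allowed = 8 / 2^((L - 90) / 5)
Compute exponent: (84.5 - 90) / 5 = -1.1
Compute 2^(-1.1) = 0.466516
T_allowed = 8 / 0.466516 = 17.148394 hours
Dose = (T / T_allowed) * 100
Dose = (4.8 / 17.148394) * 100 = 27.99

27.99 %


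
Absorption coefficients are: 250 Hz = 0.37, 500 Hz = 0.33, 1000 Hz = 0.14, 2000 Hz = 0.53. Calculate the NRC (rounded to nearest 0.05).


Given values:
  a_250 = 0.37, a_500 = 0.33
  a_1000 = 0.14, a_2000 = 0.53
Formula: NRC = (a250 + a500 + a1000 + a2000) / 4
Sum = 0.37 + 0.33 + 0.14 + 0.53 = 1.37
NRC = 1.37 / 4 = 0.3425
Rounded to nearest 0.05: 0.35

0.35


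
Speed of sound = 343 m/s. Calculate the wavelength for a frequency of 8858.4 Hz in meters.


Given values:
  c = 343 m/s, f = 8858.4 Hz
Formula: lambda = c / f
lambda = 343 / 8858.4
lambda = 0.0387

0.0387 m


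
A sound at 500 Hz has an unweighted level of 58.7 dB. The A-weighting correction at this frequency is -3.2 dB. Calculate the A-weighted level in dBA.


Given values:
  SPL = 58.7 dB
  A-weighting at 500 Hz = -3.2 dB
Formula: L_A = SPL + A_weight
L_A = 58.7 + (-3.2)
L_A = 55.5

55.5 dBA


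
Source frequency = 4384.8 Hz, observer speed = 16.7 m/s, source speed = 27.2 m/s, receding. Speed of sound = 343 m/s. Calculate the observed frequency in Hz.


Given values:
  f_s = 4384.8 Hz, v_o = 16.7 m/s, v_s = 27.2 m/s
  Direction: receding
Formula: f_o = f_s * (c - v_o) / (c + v_s)
Numerator: c - v_o = 343 - 16.7 = 326.3
Denominator: c + v_s = 343 + 27.2 = 370.2
f_o = 4384.8 * 326.3 / 370.2 = 3864.83

3864.83 Hz


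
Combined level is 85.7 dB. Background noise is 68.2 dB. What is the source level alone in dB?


Given values:
  L_total = 85.7 dB, L_bg = 68.2 dB
Formula: L_source = 10 * log10(10^(L_total/10) - 10^(L_bg/10))
Convert to linear:
  10^(85.7/10) = 371535229.0972
  10^(68.2/10) = 6606934.4801
Difference: 371535229.0972 - 6606934.4801 = 364928294.6171
L_source = 10 * log10(364928294.6171) = 85.62

85.62 dB


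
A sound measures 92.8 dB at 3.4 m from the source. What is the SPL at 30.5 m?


Given values:
  SPL1 = 92.8 dB, r1 = 3.4 m, r2 = 30.5 m
Formula: SPL2 = SPL1 - 20 * log10(r2 / r1)
Compute ratio: r2 / r1 = 30.5 / 3.4 = 8.9706
Compute log10: log10(8.9706) = 0.952821
Compute drop: 20 * 0.952821 = 19.0564
SPL2 = 92.8 - 19.0564 = 73.74

73.74 dB


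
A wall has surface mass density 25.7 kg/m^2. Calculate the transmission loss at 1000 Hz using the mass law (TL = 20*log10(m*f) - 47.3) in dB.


Given values:
  m = 25.7 kg/m^2, f = 1000 Hz
Formula: TL = 20 * log10(m * f) - 47.3
Compute m * f = 25.7 * 1000 = 25700.0
Compute log10(25700.0) = 4.409933
Compute 20 * 4.409933 = 88.1987
TL = 88.1987 - 47.3 = 40.9

40.9 dB


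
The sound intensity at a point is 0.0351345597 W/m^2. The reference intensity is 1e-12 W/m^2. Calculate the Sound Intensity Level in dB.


Given values:
  I = 0.0351345597 W/m^2
  I_ref = 1e-12 W/m^2
Formula: SIL = 10 * log10(I / I_ref)
Compute ratio: I / I_ref = 35134559700
Compute log10: log10(35134559700) = 10.545735
Multiply: SIL = 10 * 10.545735 = 105.46

105.46 dB


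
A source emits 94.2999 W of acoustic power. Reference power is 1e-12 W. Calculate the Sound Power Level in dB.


Given values:
  W = 94.2999 W
  W_ref = 1e-12 W
Formula: SWL = 10 * log10(W / W_ref)
Compute ratio: W / W_ref = 94299900000000
Compute log10: log10(94299900000000) = 13.974511
Multiply: SWL = 10 * 13.974511 = 139.75

139.75 dB


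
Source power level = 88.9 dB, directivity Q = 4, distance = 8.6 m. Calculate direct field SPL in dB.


Given values:
  Lw = 88.9 dB, Q = 4, r = 8.6 m
Formula: SPL = Lw + 10 * log10(Q / (4 * pi * r^2))
Compute 4 * pi * r^2 = 4 * pi * 8.6^2 = 929.4088
Compute Q / denom = 4 / 929.4088 = 0.00430381
Compute 10 * log10(0.00430381) = -23.6615
SPL = 88.9 + (-23.6615) = 65.24

65.24 dB


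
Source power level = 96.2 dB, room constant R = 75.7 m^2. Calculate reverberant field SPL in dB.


Given values:
  Lw = 96.2 dB, R = 75.7 m^2
Formula: SPL = Lw + 10 * log10(4 / R)
Compute 4 / R = 4 / 75.7 = 0.05284
Compute 10 * log10(0.05284) = -12.7704
SPL = 96.2 + (-12.7704) = 83.43

83.43 dB


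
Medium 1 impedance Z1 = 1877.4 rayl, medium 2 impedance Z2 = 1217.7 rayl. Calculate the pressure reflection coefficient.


Given values:
  Z1 = 1877.4 rayl, Z2 = 1217.7 rayl
Formula: R = (Z2 - Z1) / (Z2 + Z1)
Numerator: Z2 - Z1 = 1217.7 - 1877.4 = -659.7
Denominator: Z2 + Z1 = 1217.7 + 1877.4 = 3095.1
R = -659.7 / 3095.1 = -0.2131

-0.2131


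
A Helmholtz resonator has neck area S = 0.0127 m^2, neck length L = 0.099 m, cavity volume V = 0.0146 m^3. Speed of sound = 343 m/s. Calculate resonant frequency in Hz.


Given values:
  S = 0.0127 m^2, L = 0.099 m, V = 0.0146 m^3, c = 343 m/s
Formula: f = (c / (2*pi)) * sqrt(S / (V * L))
Compute V * L = 0.0146 * 0.099 = 0.0014454
Compute S / (V * L) = 0.0127 / 0.0014454 = 8.7865
Compute sqrt(8.7865) = 2.964203
Compute c / (2*pi) = 343 / 6.283185 = 54.590148
f = 54.590148 * 2.964203 = 161.82

161.82 Hz


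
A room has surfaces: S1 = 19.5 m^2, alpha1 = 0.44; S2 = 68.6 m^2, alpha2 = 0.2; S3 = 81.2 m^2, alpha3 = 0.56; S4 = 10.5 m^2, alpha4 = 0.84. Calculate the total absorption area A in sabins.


Given surfaces:
  Surface 1: 19.5 * 0.44 = 8.58
  Surface 2: 68.6 * 0.2 = 13.72
  Surface 3: 81.2 * 0.56 = 45.472
  Surface 4: 10.5 * 0.84 = 8.82
Formula: A = sum(Si * alpha_i)
A = 8.58 + 13.72 + 45.472 + 8.82
A = 76.59

76.59 sabins


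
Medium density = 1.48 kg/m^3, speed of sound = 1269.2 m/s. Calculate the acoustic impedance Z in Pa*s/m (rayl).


Given values:
  rho = 1.48 kg/m^3
  c = 1269.2 m/s
Formula: Z = rho * c
Z = 1.48 * 1269.2
Z = 1878.42

1878.42 rayl


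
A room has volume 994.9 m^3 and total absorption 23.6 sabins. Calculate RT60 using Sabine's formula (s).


Given values:
  V = 994.9 m^3
  A = 23.6 sabins
Formula: RT60 = 0.161 * V / A
Numerator: 0.161 * 994.9 = 160.1789
RT60 = 160.1789 / 23.6 = 6.787

6.787 s


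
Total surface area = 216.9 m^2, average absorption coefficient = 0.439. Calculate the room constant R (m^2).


Given values:
  S = 216.9 m^2, alpha = 0.439
Formula: R = S * alpha / (1 - alpha)
Numerator: 216.9 * 0.439 = 95.2191
Denominator: 1 - 0.439 = 0.561
R = 95.2191 / 0.561 = 169.73

169.73 m^2


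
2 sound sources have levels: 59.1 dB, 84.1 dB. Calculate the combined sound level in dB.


Formula: L_total = 10 * log10( sum(10^(Li/10)) )
  Source 1: 10^(59.1/10) = 812830.5162
  Source 2: 10^(84.1/10) = 257039578.2769
Sum of linear values = 257852408.7931
L_total = 10 * log10(257852408.7931) = 84.11

84.11 dB


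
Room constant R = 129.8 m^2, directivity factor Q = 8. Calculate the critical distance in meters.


Given values:
  R = 129.8 m^2, Q = 8
Formula: d_c = 0.141 * sqrt(Q * R)
Compute Q * R = 8 * 129.8 = 1038.4
Compute sqrt(1038.4) = 32.2242
d_c = 0.141 * 32.2242 = 4.544

4.544 m


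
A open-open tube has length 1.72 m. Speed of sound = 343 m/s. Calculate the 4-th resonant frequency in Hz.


Given values:
  Tube type: open-open, L = 1.72 m, c = 343 m/s, n = 4
Formula: f_n = n * c / (2 * L)
Compute 2 * L = 2 * 1.72 = 3.44
f = 4 * 343 / 3.44
f = 398.84

398.84 Hz


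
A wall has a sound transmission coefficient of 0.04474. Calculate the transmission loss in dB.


Given values:
  tau = 0.04474
Formula: TL = 10 * log10(1 / tau)
Compute 1 / tau = 1 / 0.04474 = 22.3514
Compute log10(22.3514) = 1.349305
TL = 10 * 1.349305 = 13.49

13.49 dB


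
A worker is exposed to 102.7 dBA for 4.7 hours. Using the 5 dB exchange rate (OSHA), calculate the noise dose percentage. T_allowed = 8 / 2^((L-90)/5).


Given values:
  L = 102.7 dBA, T = 4.7 hours
Formula: T_allowed = 8 / 2^((L - 90) / 5)
Compute exponent: (102.7 - 90) / 5 = 2.54
Compute 2^(2.54) = 5.81589
T_allowed = 8 / 5.81589 = 1.375542 hours
Dose = (T / T_allowed) * 100
Dose = (4.7 / 1.375542) * 100 = 341.68

341.68 %


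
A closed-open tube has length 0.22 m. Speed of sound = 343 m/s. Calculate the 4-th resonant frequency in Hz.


Given values:
  Tube type: closed-open, L = 0.22 m, c = 343 m/s, n = 4
Formula: f_n = (2n - 1) * c / (4 * L)
Compute 2n - 1 = 2*4 - 1 = 7
Compute 4 * L = 4 * 0.22 = 0.88
f = 7 * 343 / 0.88
f = 2728.41

2728.41 Hz


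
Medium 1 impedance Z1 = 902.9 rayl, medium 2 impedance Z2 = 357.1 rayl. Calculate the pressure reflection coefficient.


Given values:
  Z1 = 902.9 rayl, Z2 = 357.1 rayl
Formula: R = (Z2 - Z1) / (Z2 + Z1)
Numerator: Z2 - Z1 = 357.1 - 902.9 = -545.8
Denominator: Z2 + Z1 = 357.1 + 902.9 = 1260.0
R = -545.8 / 1260.0 = -0.4332

-0.4332


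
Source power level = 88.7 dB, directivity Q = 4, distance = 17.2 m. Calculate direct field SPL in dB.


Given values:
  Lw = 88.7 dB, Q = 4, r = 17.2 m
Formula: SPL = Lw + 10 * log10(Q / (4 * pi * r^2))
Compute 4 * pi * r^2 = 4 * pi * 17.2^2 = 3717.6351
Compute Q / denom = 4 / 3717.6351 = 0.00107595
Compute 10 * log10(0.00107595) = -29.6821
SPL = 88.7 + (-29.6821) = 59.02

59.02 dB


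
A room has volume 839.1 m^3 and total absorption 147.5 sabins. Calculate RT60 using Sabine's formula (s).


Given values:
  V = 839.1 m^3
  A = 147.5 sabins
Formula: RT60 = 0.161 * V / A
Numerator: 0.161 * 839.1 = 135.0951
RT60 = 135.0951 / 147.5 = 0.916

0.916 s


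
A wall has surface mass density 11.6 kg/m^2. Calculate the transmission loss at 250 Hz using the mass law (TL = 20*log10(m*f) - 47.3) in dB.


Given values:
  m = 11.6 kg/m^2, f = 250 Hz
Formula: TL = 20 * log10(m * f) - 47.3
Compute m * f = 11.6 * 250 = 2900.0
Compute log10(2900.0) = 3.462398
Compute 20 * 3.462398 = 69.248
TL = 69.248 - 47.3 = 21.95

21.95 dB


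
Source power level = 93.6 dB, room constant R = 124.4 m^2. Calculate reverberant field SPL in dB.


Given values:
  Lw = 93.6 dB, R = 124.4 m^2
Formula: SPL = Lw + 10 * log10(4 / R)
Compute 4 / R = 4 / 124.4 = 0.032154
Compute 10 * log10(0.032154) = -14.9276
SPL = 93.6 + (-14.9276) = 78.67

78.67 dB


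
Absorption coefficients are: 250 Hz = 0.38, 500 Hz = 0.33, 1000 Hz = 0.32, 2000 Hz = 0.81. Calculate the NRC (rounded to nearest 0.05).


Given values:
  a_250 = 0.38, a_500 = 0.33
  a_1000 = 0.32, a_2000 = 0.81
Formula: NRC = (a250 + a500 + a1000 + a2000) / 4
Sum = 0.38 + 0.33 + 0.32 + 0.81 = 1.84
NRC = 1.84 / 4 = 0.46
Rounded to nearest 0.05: 0.45

0.45


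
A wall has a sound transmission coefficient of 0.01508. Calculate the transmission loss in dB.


Given values:
  tau = 0.01508
Formula: TL = 10 * log10(1 / tau)
Compute 1 / tau = 1 / 0.01508 = 66.313
Compute log10(66.313) = 1.821599
TL = 10 * 1.821599 = 18.22

18.22 dB


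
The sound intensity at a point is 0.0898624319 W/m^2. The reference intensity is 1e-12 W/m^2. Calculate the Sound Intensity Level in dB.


Given values:
  I = 0.0898624319 W/m^2
  I_ref = 1e-12 W/m^2
Formula: SIL = 10 * log10(I / I_ref)
Compute ratio: I / I_ref = 89862431900
Compute log10: log10(89862431900) = 10.953578
Multiply: SIL = 10 * 10.953578 = 109.54

109.54 dB


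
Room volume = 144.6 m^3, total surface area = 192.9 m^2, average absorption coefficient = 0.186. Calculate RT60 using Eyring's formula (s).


Given values:
  V = 144.6 m^3, S = 192.9 m^2, alpha = 0.186
Formula: RT60 = 0.161 * V / (-S * ln(1 - alpha))
Compute ln(1 - 0.186) = ln(0.814) = -0.205795
Denominator: -192.9 * -0.205795 = 39.6979
Numerator: 0.161 * 144.6 = 23.2806
RT60 = 23.2806 / 39.6979 = 0.586

0.586 s


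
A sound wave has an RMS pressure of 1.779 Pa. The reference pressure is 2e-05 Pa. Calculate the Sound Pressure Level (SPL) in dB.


Given values:
  p = 1.779 Pa
  p_ref = 2e-05 Pa
Formula: SPL = 20 * log10(p / p_ref)
Compute ratio: p / p_ref = 1.779 / 2e-05 = 88950
Compute log10: log10(88950) = 4.949146
Multiply: SPL = 20 * 4.949146 = 98.98

98.98 dB


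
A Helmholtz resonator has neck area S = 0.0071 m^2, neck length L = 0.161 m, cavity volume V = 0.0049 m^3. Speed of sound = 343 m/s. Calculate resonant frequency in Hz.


Given values:
  S = 0.0071 m^2, L = 0.161 m, V = 0.0049 m^3, c = 343 m/s
Formula: f = (c / (2*pi)) * sqrt(S / (V * L))
Compute V * L = 0.0049 * 0.161 = 0.0007889
Compute S / (V * L) = 0.0071 / 0.0007889 = 8.9999
Compute sqrt(8.9999) = 2.999983
Compute c / (2*pi) = 343 / 6.283185 = 54.590148
f = 54.590148 * 2.999983 = 163.77

163.77 Hz


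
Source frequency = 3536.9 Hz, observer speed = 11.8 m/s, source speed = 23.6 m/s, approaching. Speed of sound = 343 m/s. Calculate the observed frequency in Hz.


Given values:
  f_s = 3536.9 Hz, v_o = 11.8 m/s, v_s = 23.6 m/s
  Direction: approaching
Formula: f_o = f_s * (c + v_o) / (c - v_s)
Numerator: c + v_o = 343 + 11.8 = 354.8
Denominator: c - v_s = 343 - 23.6 = 319.4
f_o = 3536.9 * 354.8 / 319.4 = 3928.9

3928.9 Hz


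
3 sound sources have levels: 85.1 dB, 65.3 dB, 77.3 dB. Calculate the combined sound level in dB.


Formula: L_total = 10 * log10( sum(10^(Li/10)) )
  Source 1: 10^(85.1/10) = 323593656.9296
  Source 2: 10^(65.3/10) = 3388441.5614
  Source 3: 10^(77.3/10) = 53703179.637
Sum of linear values = 380685278.128
L_total = 10 * log10(380685278.128) = 85.81

85.81 dB


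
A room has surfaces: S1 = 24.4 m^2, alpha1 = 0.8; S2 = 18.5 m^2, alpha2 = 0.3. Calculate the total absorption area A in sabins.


Given surfaces:
  Surface 1: 24.4 * 0.8 = 19.52
  Surface 2: 18.5 * 0.3 = 5.55
Formula: A = sum(Si * alpha_i)
A = 19.52 + 5.55
A = 25.07

25.07 sabins


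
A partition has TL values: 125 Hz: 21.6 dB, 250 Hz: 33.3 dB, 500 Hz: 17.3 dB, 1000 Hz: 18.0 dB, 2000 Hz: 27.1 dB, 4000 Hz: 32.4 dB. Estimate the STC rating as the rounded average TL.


Given TL values at each frequency:
  125 Hz: 21.6 dB
  250 Hz: 33.3 dB
  500 Hz: 17.3 dB
  1000 Hz: 18.0 dB
  2000 Hz: 27.1 dB
  4000 Hz: 32.4 dB
Formula: STC ~ round(average of TL values)
Sum = 21.6 + 33.3 + 17.3 + 18.0 + 27.1 + 32.4 = 149.7
Average = 149.7 / 6 = 24.95
Rounded: 25

25


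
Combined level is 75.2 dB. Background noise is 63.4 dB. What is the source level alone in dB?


Given values:
  L_total = 75.2 dB, L_bg = 63.4 dB
Formula: L_source = 10 * log10(10^(L_total/10) - 10^(L_bg/10))
Convert to linear:
  10^(75.2/10) = 33113112.1483
  10^(63.4/10) = 2187761.6239
Difference: 33113112.1483 - 2187761.6239 = 30925350.5244
L_source = 10 * log10(30925350.5244) = 74.9

74.9 dB


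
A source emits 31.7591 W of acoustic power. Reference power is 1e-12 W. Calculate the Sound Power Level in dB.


Given values:
  W = 31.7591 W
  W_ref = 1e-12 W
Formula: SWL = 10 * log10(W / W_ref)
Compute ratio: W / W_ref = 31759100000000
Compute log10: log10(31759100000000) = 13.501868
Multiply: SWL = 10 * 13.501868 = 135.02

135.02 dB


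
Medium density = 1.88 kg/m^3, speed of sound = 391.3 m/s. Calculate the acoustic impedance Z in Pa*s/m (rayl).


Given values:
  rho = 1.88 kg/m^3
  c = 391.3 m/s
Formula: Z = rho * c
Z = 1.88 * 391.3
Z = 735.64

735.64 rayl


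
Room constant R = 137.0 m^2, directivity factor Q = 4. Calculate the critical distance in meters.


Given values:
  R = 137.0 m^2, Q = 4
Formula: d_c = 0.141 * sqrt(Q * R)
Compute Q * R = 4 * 137.0 = 548.0
Compute sqrt(548.0) = 23.4094
d_c = 0.141 * 23.4094 = 3.301

3.301 m


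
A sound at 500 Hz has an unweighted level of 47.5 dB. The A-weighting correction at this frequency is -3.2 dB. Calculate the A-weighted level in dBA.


Given values:
  SPL = 47.5 dB
  A-weighting at 500 Hz = -3.2 dB
Formula: L_A = SPL + A_weight
L_A = 47.5 + (-3.2)
L_A = 44.3

44.3 dBA


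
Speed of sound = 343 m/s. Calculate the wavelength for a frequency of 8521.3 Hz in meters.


Given values:
  c = 343 m/s, f = 8521.3 Hz
Formula: lambda = c / f
lambda = 343 / 8521.3
lambda = 0.0403

0.0403 m


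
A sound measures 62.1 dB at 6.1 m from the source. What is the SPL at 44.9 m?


Given values:
  SPL1 = 62.1 dB, r1 = 6.1 m, r2 = 44.9 m
Formula: SPL2 = SPL1 - 20 * log10(r2 / r1)
Compute ratio: r2 / r1 = 44.9 / 6.1 = 7.3607
Compute log10: log10(7.3607) = 0.866919
Compute drop: 20 * 0.866919 = 17.3384
SPL2 = 62.1 - 17.3384 = 44.76

44.76 dB


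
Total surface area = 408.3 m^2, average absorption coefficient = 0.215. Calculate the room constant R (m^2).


Given values:
  S = 408.3 m^2, alpha = 0.215
Formula: R = S * alpha / (1 - alpha)
Numerator: 408.3 * 0.215 = 87.7845
Denominator: 1 - 0.215 = 0.785
R = 87.7845 / 0.785 = 111.83

111.83 m^2


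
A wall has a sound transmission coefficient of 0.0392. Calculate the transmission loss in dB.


Given values:
  tau = 0.0392
Formula: TL = 10 * log10(1 / tau)
Compute 1 / tau = 1 / 0.0392 = 25.5102
Compute log10(25.5102) = 1.406714
TL = 10 * 1.406714 = 14.07

14.07 dB


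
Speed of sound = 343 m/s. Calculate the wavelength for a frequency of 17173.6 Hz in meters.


Given values:
  c = 343 m/s, f = 17173.6 Hz
Formula: lambda = c / f
lambda = 343 / 17173.6
lambda = 0.02

0.02 m


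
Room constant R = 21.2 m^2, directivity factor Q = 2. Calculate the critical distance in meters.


Given values:
  R = 21.2 m^2, Q = 2
Formula: d_c = 0.141 * sqrt(Q * R)
Compute Q * R = 2 * 21.2 = 42.4
Compute sqrt(42.4) = 6.5115
d_c = 0.141 * 6.5115 = 0.918

0.918 m


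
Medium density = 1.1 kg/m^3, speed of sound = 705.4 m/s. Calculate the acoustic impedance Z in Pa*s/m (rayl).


Given values:
  rho = 1.1 kg/m^3
  c = 705.4 m/s
Formula: Z = rho * c
Z = 1.1 * 705.4
Z = 775.94

775.94 rayl


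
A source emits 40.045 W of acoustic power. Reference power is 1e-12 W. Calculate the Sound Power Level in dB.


Given values:
  W = 40.045 W
  W_ref = 1e-12 W
Formula: SWL = 10 * log10(W / W_ref)
Compute ratio: W / W_ref = 40045000000000
Compute log10: log10(40045000000000) = 13.602548
Multiply: SWL = 10 * 13.602548 = 136.03

136.03 dB


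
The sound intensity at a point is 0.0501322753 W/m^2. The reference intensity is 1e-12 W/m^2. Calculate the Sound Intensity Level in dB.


Given values:
  I = 0.0501322753 W/m^2
  I_ref = 1e-12 W/m^2
Formula: SIL = 10 * log10(I / I_ref)
Compute ratio: I / I_ref = 50132275300
Compute log10: log10(50132275300) = 10.700117
Multiply: SIL = 10 * 10.700117 = 107.0

107.0 dB


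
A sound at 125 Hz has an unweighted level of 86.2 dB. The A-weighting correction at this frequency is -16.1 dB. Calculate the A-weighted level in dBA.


Given values:
  SPL = 86.2 dB
  A-weighting at 125 Hz = -16.1 dB
Formula: L_A = SPL + A_weight
L_A = 86.2 + (-16.1)
L_A = 70.1

70.1 dBA


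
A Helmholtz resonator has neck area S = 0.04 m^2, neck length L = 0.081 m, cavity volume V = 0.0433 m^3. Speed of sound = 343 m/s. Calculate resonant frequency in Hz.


Given values:
  S = 0.04 m^2, L = 0.081 m, V = 0.0433 m^3, c = 343 m/s
Formula: f = (c / (2*pi)) * sqrt(S / (V * L))
Compute V * L = 0.0433 * 0.081 = 0.0035073
Compute S / (V * L) = 0.04 / 0.0035073 = 11.4048
Compute sqrt(11.4048) = 3.377099
Compute c / (2*pi) = 343 / 6.283185 = 54.590148
f = 54.590148 * 3.377099 = 184.36

184.36 Hz


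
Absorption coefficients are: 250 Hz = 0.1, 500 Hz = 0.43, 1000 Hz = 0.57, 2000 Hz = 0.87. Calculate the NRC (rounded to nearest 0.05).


Given values:
  a_250 = 0.1, a_500 = 0.43
  a_1000 = 0.57, a_2000 = 0.87
Formula: NRC = (a250 + a500 + a1000 + a2000) / 4
Sum = 0.1 + 0.43 + 0.57 + 0.87 = 1.97
NRC = 1.97 / 4 = 0.4925
Rounded to nearest 0.05: 0.5

0.5


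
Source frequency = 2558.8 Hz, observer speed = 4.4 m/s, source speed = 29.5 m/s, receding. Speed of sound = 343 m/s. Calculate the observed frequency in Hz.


Given values:
  f_s = 2558.8 Hz, v_o = 4.4 m/s, v_s = 29.5 m/s
  Direction: receding
Formula: f_o = f_s * (c - v_o) / (c + v_s)
Numerator: c - v_o = 343 - 4.4 = 338.6
Denominator: c + v_s = 343 + 29.5 = 372.5
f_o = 2558.8 * 338.6 / 372.5 = 2325.93

2325.93 Hz


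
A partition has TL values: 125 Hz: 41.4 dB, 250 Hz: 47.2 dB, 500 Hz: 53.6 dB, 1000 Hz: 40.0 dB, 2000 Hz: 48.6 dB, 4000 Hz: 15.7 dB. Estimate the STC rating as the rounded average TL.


Given TL values at each frequency:
  125 Hz: 41.4 dB
  250 Hz: 47.2 dB
  500 Hz: 53.6 dB
  1000 Hz: 40.0 dB
  2000 Hz: 48.6 dB
  4000 Hz: 15.7 dB
Formula: STC ~ round(average of TL values)
Sum = 41.4 + 47.2 + 53.6 + 40.0 + 48.6 + 15.7 = 246.5
Average = 246.5 / 6 = 41.08
Rounded: 41

41


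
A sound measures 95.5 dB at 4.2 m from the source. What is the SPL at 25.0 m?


Given values:
  SPL1 = 95.5 dB, r1 = 4.2 m, r2 = 25.0 m
Formula: SPL2 = SPL1 - 20 * log10(r2 / r1)
Compute ratio: r2 / r1 = 25.0 / 4.2 = 5.9524
Compute log10: log10(5.9524) = 0.774692
Compute drop: 20 * 0.774692 = 15.4938
SPL2 = 95.5 - 15.4938 = 80.01

80.01 dB


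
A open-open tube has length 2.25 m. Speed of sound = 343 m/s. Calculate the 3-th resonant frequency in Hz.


Given values:
  Tube type: open-open, L = 2.25 m, c = 343 m/s, n = 3
Formula: f_n = n * c / (2 * L)
Compute 2 * L = 2 * 2.25 = 4.5
f = 3 * 343 / 4.5
f = 228.67

228.67 Hz


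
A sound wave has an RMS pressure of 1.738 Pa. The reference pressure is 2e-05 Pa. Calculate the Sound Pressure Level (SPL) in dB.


Given values:
  p = 1.738 Pa
  p_ref = 2e-05 Pa
Formula: SPL = 20 * log10(p / p_ref)
Compute ratio: p / p_ref = 1.738 / 2e-05 = 86900
Compute log10: log10(86900) = 4.93902
Multiply: SPL = 20 * 4.93902 = 98.78

98.78 dB


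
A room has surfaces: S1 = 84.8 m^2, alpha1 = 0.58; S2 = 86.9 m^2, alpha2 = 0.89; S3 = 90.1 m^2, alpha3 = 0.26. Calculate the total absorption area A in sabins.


Given surfaces:
  Surface 1: 84.8 * 0.58 = 49.184
  Surface 2: 86.9 * 0.89 = 77.341
  Surface 3: 90.1 * 0.26 = 23.426
Formula: A = sum(Si * alpha_i)
A = 49.184 + 77.341 + 23.426
A = 149.95

149.95 sabins


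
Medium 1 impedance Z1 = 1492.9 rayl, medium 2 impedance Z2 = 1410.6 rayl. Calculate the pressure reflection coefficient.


Given values:
  Z1 = 1492.9 rayl, Z2 = 1410.6 rayl
Formula: R = (Z2 - Z1) / (Z2 + Z1)
Numerator: Z2 - Z1 = 1410.6 - 1492.9 = -82.3
Denominator: Z2 + Z1 = 1410.6 + 1492.9 = 2903.5
R = -82.3 / 2903.5 = -0.0283

-0.0283


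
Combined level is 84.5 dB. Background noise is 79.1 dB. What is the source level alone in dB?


Given values:
  L_total = 84.5 dB, L_bg = 79.1 dB
Formula: L_source = 10 * log10(10^(L_total/10) - 10^(L_bg/10))
Convert to linear:
  10^(84.5/10) = 281838293.1264
  10^(79.1/10) = 81283051.6164
Difference: 281838293.1264 - 81283051.6164 = 200555241.51
L_source = 10 * log10(200555241.51) = 83.02

83.02 dB


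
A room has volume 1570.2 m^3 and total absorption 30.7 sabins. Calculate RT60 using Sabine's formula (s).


Given values:
  V = 1570.2 m^3
  A = 30.7 sabins
Formula: RT60 = 0.161 * V / A
Numerator: 0.161 * 1570.2 = 252.8022
RT60 = 252.8022 / 30.7 = 8.235

8.235 s


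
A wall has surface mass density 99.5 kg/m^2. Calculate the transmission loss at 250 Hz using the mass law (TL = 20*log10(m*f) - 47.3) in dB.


Given values:
  m = 99.5 kg/m^2, f = 250 Hz
Formula: TL = 20 * log10(m * f) - 47.3
Compute m * f = 99.5 * 250 = 24875.0
Compute log10(24875.0) = 4.395763
Compute 20 * 4.395763 = 87.9153
TL = 87.9153 - 47.3 = 40.62

40.62 dB


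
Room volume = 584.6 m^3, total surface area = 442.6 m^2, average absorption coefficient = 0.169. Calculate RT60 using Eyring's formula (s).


Given values:
  V = 584.6 m^3, S = 442.6 m^2, alpha = 0.169
Formula: RT60 = 0.161 * V / (-S * ln(1 - alpha))
Compute ln(1 - 0.169) = ln(0.831) = -0.185125
Denominator: -442.6 * -0.185125 = 81.9363
Numerator: 0.161 * 584.6 = 94.1206
RT60 = 94.1206 / 81.9363 = 1.149

1.149 s


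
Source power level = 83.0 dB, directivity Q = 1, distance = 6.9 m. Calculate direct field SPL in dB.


Given values:
  Lw = 83.0 dB, Q = 1, r = 6.9 m
Formula: SPL = Lw + 10 * log10(Q / (4 * pi * r^2))
Compute 4 * pi * r^2 = 4 * pi * 6.9^2 = 598.2849
Compute Q / denom = 1 / 598.2849 = 0.00167144
Compute 10 * log10(0.00167144) = -27.7691
SPL = 83.0 + (-27.7691) = 55.23

55.23 dB


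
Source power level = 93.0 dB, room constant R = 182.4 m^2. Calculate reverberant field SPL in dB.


Given values:
  Lw = 93.0 dB, R = 182.4 m^2
Formula: SPL = Lw + 10 * log10(4 / R)
Compute 4 / R = 4 / 182.4 = 0.02193
Compute 10 * log10(0.02193) = -16.5896
SPL = 93.0 + (-16.5896) = 76.41

76.41 dB


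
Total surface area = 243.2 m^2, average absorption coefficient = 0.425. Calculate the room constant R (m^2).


Given values:
  S = 243.2 m^2, alpha = 0.425
Formula: R = S * alpha / (1 - alpha)
Numerator: 243.2 * 0.425 = 103.36
Denominator: 1 - 0.425 = 0.575
R = 103.36 / 0.575 = 179.76

179.76 m^2


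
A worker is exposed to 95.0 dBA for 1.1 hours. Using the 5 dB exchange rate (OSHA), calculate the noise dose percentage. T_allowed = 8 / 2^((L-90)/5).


Given values:
  L = 95.0 dBA, T = 1.1 hours
Formula: T_allowed = 8 / 2^((L - 90) / 5)
Compute exponent: (95.0 - 90) / 5 = 1.0
Compute 2^(1.0) = 2.0
T_allowed = 8 / 2.0 = 4.0 hours
Dose = (T / T_allowed) * 100
Dose = (1.1 / 4.0) * 100 = 27.5

27.5 %


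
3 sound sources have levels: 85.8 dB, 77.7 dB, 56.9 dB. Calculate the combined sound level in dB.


Formula: L_total = 10 * log10( sum(10^(Li/10)) )
  Source 1: 10^(85.8/10) = 380189396.3206
  Source 2: 10^(77.7/10) = 58884365.5356
  Source 3: 10^(56.9/10) = 489778.8194
Sum of linear values = 439563540.6756
L_total = 10 * log10(439563540.6756) = 86.43

86.43 dB


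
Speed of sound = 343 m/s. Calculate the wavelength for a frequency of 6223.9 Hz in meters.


Given values:
  c = 343 m/s, f = 6223.9 Hz
Formula: lambda = c / f
lambda = 343 / 6223.9
lambda = 0.0551

0.0551 m


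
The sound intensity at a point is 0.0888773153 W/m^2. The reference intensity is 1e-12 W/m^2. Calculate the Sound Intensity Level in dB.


Given values:
  I = 0.0888773153 W/m^2
  I_ref = 1e-12 W/m^2
Formula: SIL = 10 * log10(I / I_ref)
Compute ratio: I / I_ref = 88877315300
Compute log10: log10(88877315300) = 10.948791
Multiply: SIL = 10 * 10.948791 = 109.49

109.49 dB


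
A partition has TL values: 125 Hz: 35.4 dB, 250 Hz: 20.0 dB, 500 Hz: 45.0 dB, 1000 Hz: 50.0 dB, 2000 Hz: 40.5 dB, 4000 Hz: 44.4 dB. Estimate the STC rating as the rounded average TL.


Given TL values at each frequency:
  125 Hz: 35.4 dB
  250 Hz: 20.0 dB
  500 Hz: 45.0 dB
  1000 Hz: 50.0 dB
  2000 Hz: 40.5 dB
  4000 Hz: 44.4 dB
Formula: STC ~ round(average of TL values)
Sum = 35.4 + 20.0 + 45.0 + 50.0 + 40.5 + 44.4 = 235.3
Average = 235.3 / 6 = 39.22
Rounded: 39

39


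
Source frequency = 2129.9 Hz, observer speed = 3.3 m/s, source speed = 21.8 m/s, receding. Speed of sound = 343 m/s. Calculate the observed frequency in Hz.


Given values:
  f_s = 2129.9 Hz, v_o = 3.3 m/s, v_s = 21.8 m/s
  Direction: receding
Formula: f_o = f_s * (c - v_o) / (c + v_s)
Numerator: c - v_o = 343 - 3.3 = 339.7
Denominator: c + v_s = 343 + 21.8 = 364.8
f_o = 2129.9 * 339.7 / 364.8 = 1983.35

1983.35 Hz


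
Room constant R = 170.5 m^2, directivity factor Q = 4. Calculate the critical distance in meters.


Given values:
  R = 170.5 m^2, Q = 4
Formula: d_c = 0.141 * sqrt(Q * R)
Compute Q * R = 4 * 170.5 = 682.0
Compute sqrt(682.0) = 26.1151
d_c = 0.141 * 26.1151 = 3.682

3.682 m


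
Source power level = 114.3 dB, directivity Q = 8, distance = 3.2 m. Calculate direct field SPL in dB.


Given values:
  Lw = 114.3 dB, Q = 8, r = 3.2 m
Formula: SPL = Lw + 10 * log10(Q / (4 * pi * r^2))
Compute 4 * pi * r^2 = 4 * pi * 3.2^2 = 128.6796
Compute Q / denom = 8 / 128.6796 = 0.06216992
Compute 10 * log10(0.06216992) = -12.0642
SPL = 114.3 + (-12.0642) = 102.24

102.24 dB


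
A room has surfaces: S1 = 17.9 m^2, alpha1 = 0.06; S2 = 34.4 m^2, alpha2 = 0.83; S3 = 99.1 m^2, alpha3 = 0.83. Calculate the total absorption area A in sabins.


Given surfaces:
  Surface 1: 17.9 * 0.06 = 1.074
  Surface 2: 34.4 * 0.83 = 28.552
  Surface 3: 99.1 * 0.83 = 82.253
Formula: A = sum(Si * alpha_i)
A = 1.074 + 28.552 + 82.253
A = 111.88

111.88 sabins


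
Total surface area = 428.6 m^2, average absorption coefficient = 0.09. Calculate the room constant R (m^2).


Given values:
  S = 428.6 m^2, alpha = 0.09
Formula: R = S * alpha / (1 - alpha)
Numerator: 428.6 * 0.09 = 38.574
Denominator: 1 - 0.09 = 0.91
R = 38.574 / 0.91 = 42.39

42.39 m^2


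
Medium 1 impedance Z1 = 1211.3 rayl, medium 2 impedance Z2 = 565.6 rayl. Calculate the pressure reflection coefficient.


Given values:
  Z1 = 1211.3 rayl, Z2 = 565.6 rayl
Formula: R = (Z2 - Z1) / (Z2 + Z1)
Numerator: Z2 - Z1 = 565.6 - 1211.3 = -645.7
Denominator: Z2 + Z1 = 565.6 + 1211.3 = 1776.9
R = -645.7 / 1776.9 = -0.3634

-0.3634


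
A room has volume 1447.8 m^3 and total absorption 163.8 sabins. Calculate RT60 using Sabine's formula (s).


Given values:
  V = 1447.8 m^3
  A = 163.8 sabins
Formula: RT60 = 0.161 * V / A
Numerator: 0.161 * 1447.8 = 233.0958
RT60 = 233.0958 / 163.8 = 1.423

1.423 s


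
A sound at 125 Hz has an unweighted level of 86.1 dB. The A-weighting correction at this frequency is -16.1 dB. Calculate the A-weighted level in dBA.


Given values:
  SPL = 86.1 dB
  A-weighting at 125 Hz = -16.1 dB
Formula: L_A = SPL + A_weight
L_A = 86.1 + (-16.1)
L_A = 70.0

70.0 dBA


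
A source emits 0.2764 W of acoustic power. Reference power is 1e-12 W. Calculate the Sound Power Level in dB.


Given values:
  W = 0.2764 W
  W_ref = 1e-12 W
Formula: SWL = 10 * log10(W / W_ref)
Compute ratio: W / W_ref = 276400000000
Compute log10: log10(276400000000) = 11.441538
Multiply: SWL = 10 * 11.441538 = 114.42

114.42 dB


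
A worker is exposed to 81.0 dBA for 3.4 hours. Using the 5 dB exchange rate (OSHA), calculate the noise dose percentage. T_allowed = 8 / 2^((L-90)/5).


Given values:
  L = 81.0 dBA, T = 3.4 hours
Formula: T_allowed = 8 / 2^((L - 90) / 5)
Compute exponent: (81.0 - 90) / 5 = -1.8
Compute 2^(-1.8) = 0.287175
T_allowed = 8 / 0.287175 = 27.857578 hours
Dose = (T / T_allowed) * 100
Dose = (3.4 / 27.857578) * 100 = 12.2

12.2 %


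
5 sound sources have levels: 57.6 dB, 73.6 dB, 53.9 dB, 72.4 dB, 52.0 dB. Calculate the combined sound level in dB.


Formula: L_total = 10 * log10( sum(10^(Li/10)) )
  Source 1: 10^(57.6/10) = 575439.9373
  Source 2: 10^(73.6/10) = 22908676.5277
  Source 3: 10^(53.9/10) = 245470.8916
  Source 4: 10^(72.4/10) = 17378008.2875
  Source 5: 10^(52.0/10) = 158489.3192
Sum of linear values = 41266084.9633
L_total = 10 * log10(41266084.9633) = 76.16

76.16 dB


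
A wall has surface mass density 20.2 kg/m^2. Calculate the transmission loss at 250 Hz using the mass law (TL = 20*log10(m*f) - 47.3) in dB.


Given values:
  m = 20.2 kg/m^2, f = 250 Hz
Formula: TL = 20 * log10(m * f) - 47.3
Compute m * f = 20.2 * 250 = 5050.0
Compute log10(5050.0) = 3.703291
Compute 20 * 3.703291 = 74.0658
TL = 74.0658 - 47.3 = 26.77

26.77 dB


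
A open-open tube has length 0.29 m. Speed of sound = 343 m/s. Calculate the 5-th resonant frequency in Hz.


Given values:
  Tube type: open-open, L = 0.29 m, c = 343 m/s, n = 5
Formula: f_n = n * c / (2 * L)
Compute 2 * L = 2 * 0.29 = 0.58
f = 5 * 343 / 0.58
f = 2956.9

2956.9 Hz


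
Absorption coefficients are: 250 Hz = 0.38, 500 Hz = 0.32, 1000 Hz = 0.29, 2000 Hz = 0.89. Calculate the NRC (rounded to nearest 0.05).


Given values:
  a_250 = 0.38, a_500 = 0.32
  a_1000 = 0.29, a_2000 = 0.89
Formula: NRC = (a250 + a500 + a1000 + a2000) / 4
Sum = 0.38 + 0.32 + 0.29 + 0.89 = 1.88
NRC = 1.88 / 4 = 0.47
Rounded to nearest 0.05: 0.45

0.45


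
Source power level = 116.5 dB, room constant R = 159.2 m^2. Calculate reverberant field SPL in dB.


Given values:
  Lw = 116.5 dB, R = 159.2 m^2
Formula: SPL = Lw + 10 * log10(4 / R)
Compute 4 / R = 4 / 159.2 = 0.025126
Compute 10 * log10(0.025126) = -15.9988
SPL = 116.5 + (-15.9988) = 100.5

100.5 dB


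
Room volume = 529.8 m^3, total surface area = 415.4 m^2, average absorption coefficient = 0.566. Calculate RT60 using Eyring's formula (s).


Given values:
  V = 529.8 m^3, S = 415.4 m^2, alpha = 0.566
Formula: RT60 = 0.161 * V / (-S * ln(1 - alpha))
Compute ln(1 - 0.566) = ln(0.434) = -0.834711
Denominator: -415.4 * -0.834711 = 346.7389
Numerator: 0.161 * 529.8 = 85.2978
RT60 = 85.2978 / 346.7389 = 0.246

0.246 s


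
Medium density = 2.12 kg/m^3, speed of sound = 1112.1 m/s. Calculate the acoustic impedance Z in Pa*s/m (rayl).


Given values:
  rho = 2.12 kg/m^3
  c = 1112.1 m/s
Formula: Z = rho * c
Z = 2.12 * 1112.1
Z = 2357.65

2357.65 rayl


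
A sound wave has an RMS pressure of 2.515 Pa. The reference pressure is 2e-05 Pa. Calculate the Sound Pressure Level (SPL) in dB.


Given values:
  p = 2.515 Pa
  p_ref = 2e-05 Pa
Formula: SPL = 20 * log10(p / p_ref)
Compute ratio: p / p_ref = 2.515 / 2e-05 = 125750
Compute log10: log10(125750) = 5.099508
Multiply: SPL = 20 * 5.099508 = 101.99

101.99 dB


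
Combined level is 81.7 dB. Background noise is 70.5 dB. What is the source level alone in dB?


Given values:
  L_total = 81.7 dB, L_bg = 70.5 dB
Formula: L_source = 10 * log10(10^(L_total/10) - 10^(L_bg/10))
Convert to linear:
  10^(81.7/10) = 147910838.8168
  10^(70.5/10) = 11220184.543
Difference: 147910838.8168 - 11220184.543 = 136690654.2738
L_source = 10 * log10(136690654.2738) = 81.36

81.36 dB


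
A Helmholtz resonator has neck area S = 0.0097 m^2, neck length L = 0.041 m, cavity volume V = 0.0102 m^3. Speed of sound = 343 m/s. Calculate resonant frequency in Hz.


Given values:
  S = 0.0097 m^2, L = 0.041 m, V = 0.0102 m^3, c = 343 m/s
Formula: f = (c / (2*pi)) * sqrt(S / (V * L))
Compute V * L = 0.0102 * 0.041 = 0.0004182
Compute S / (V * L) = 0.0097 / 0.0004182 = 23.1946
Compute sqrt(23.1946) = 4.816077
Compute c / (2*pi) = 343 / 6.283185 = 54.590148
f = 54.590148 * 4.816077 = 262.91

262.91 Hz


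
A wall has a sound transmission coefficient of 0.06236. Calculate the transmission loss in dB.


Given values:
  tau = 0.06236
Formula: TL = 10 * log10(1 / tau)
Compute 1 / tau = 1 / 0.06236 = 16.0359
Compute log10(16.0359) = 1.205093
TL = 10 * 1.205093 = 12.05

12.05 dB


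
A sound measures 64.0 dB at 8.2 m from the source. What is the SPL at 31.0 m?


Given values:
  SPL1 = 64.0 dB, r1 = 8.2 m, r2 = 31.0 m
Formula: SPL2 = SPL1 - 20 * log10(r2 / r1)
Compute ratio: r2 / r1 = 31.0 / 8.2 = 3.7805
Compute log10: log10(3.7805) = 0.577549
Compute drop: 20 * 0.577549 = 11.551
SPL2 = 64.0 - 11.551 = 52.45

52.45 dB


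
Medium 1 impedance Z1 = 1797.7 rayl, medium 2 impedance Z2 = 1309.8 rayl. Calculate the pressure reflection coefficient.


Given values:
  Z1 = 1797.7 rayl, Z2 = 1309.8 rayl
Formula: R = (Z2 - Z1) / (Z2 + Z1)
Numerator: Z2 - Z1 = 1309.8 - 1797.7 = -487.9
Denominator: Z2 + Z1 = 1309.8 + 1797.7 = 3107.5
R = -487.9 / 3107.5 = -0.157

-0.157


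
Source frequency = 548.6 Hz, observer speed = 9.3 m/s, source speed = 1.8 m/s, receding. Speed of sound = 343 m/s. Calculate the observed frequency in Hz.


Given values:
  f_s = 548.6 Hz, v_o = 9.3 m/s, v_s = 1.8 m/s
  Direction: receding
Formula: f_o = f_s * (c - v_o) / (c + v_s)
Numerator: c - v_o = 343 - 9.3 = 333.7
Denominator: c + v_s = 343 + 1.8 = 344.8
f_o = 548.6 * 333.7 / 344.8 = 530.94

530.94 Hz


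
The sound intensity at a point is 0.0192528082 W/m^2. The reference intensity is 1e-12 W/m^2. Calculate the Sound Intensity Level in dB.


Given values:
  I = 0.0192528082 W/m^2
  I_ref = 1e-12 W/m^2
Formula: SIL = 10 * log10(I / I_ref)
Compute ratio: I / I_ref = 19252808200
Compute log10: log10(19252808200) = 10.284494
Multiply: SIL = 10 * 10.284494 = 102.84

102.84 dB


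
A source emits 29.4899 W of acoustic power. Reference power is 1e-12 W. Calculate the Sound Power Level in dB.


Given values:
  W = 29.4899 W
  W_ref = 1e-12 W
Formula: SWL = 10 * log10(W / W_ref)
Compute ratio: W / W_ref = 29489900000000
Compute log10: log10(29489900000000) = 13.469673
Multiply: SWL = 10 * 13.469673 = 134.7

134.7 dB


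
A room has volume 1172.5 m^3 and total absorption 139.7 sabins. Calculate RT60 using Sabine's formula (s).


Given values:
  V = 1172.5 m^3
  A = 139.7 sabins
Formula: RT60 = 0.161 * V / A
Numerator: 0.161 * 1172.5 = 188.7725
RT60 = 188.7725 / 139.7 = 1.351

1.351 s


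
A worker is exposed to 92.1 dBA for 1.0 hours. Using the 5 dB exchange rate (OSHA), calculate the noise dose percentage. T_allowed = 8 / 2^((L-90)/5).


Given values:
  L = 92.1 dBA, T = 1.0 hours
Formula: T_allowed = 8 / 2^((L - 90) / 5)
Compute exponent: (92.1 - 90) / 5 = 0.42
Compute 2^(0.42) = 1.337928
T_allowed = 8 / 1.337928 = 5.979395 hours
Dose = (T / T_allowed) * 100
Dose = (1.0 / 5.979395) * 100 = 16.72

16.72 %


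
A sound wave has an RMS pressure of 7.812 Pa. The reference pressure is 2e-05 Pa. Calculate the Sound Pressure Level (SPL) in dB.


Given values:
  p = 7.812 Pa
  p_ref = 2e-05 Pa
Formula: SPL = 20 * log10(p / p_ref)
Compute ratio: p / p_ref = 7.812 / 2e-05 = 390600
Compute log10: log10(390600) = 5.591732
Multiply: SPL = 20 * 5.591732 = 111.83

111.83 dB


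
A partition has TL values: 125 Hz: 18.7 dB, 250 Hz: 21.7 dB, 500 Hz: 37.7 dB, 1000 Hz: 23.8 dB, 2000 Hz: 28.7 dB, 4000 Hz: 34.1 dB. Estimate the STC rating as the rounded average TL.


Given TL values at each frequency:
  125 Hz: 18.7 dB
  250 Hz: 21.7 dB
  500 Hz: 37.7 dB
  1000 Hz: 23.8 dB
  2000 Hz: 28.7 dB
  4000 Hz: 34.1 dB
Formula: STC ~ round(average of TL values)
Sum = 18.7 + 21.7 + 37.7 + 23.8 + 28.7 + 34.1 = 164.7
Average = 164.7 / 6 = 27.45
Rounded: 27

27


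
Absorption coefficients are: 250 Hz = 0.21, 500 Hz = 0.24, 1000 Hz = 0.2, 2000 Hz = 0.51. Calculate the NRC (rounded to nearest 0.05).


Given values:
  a_250 = 0.21, a_500 = 0.24
  a_1000 = 0.2, a_2000 = 0.51
Formula: NRC = (a250 + a500 + a1000 + a2000) / 4
Sum = 0.21 + 0.24 + 0.2 + 0.51 = 1.16
NRC = 1.16 / 4 = 0.29
Rounded to nearest 0.05: 0.3

0.3


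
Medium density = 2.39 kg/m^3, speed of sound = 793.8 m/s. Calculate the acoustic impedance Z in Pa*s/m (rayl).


Given values:
  rho = 2.39 kg/m^3
  c = 793.8 m/s
Formula: Z = rho * c
Z = 2.39 * 793.8
Z = 1897.18

1897.18 rayl


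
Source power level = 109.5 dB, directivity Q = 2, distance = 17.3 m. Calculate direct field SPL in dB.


Given values:
  Lw = 109.5 dB, Q = 2, r = 17.3 m
Formula: SPL = Lw + 10 * log10(Q / (4 * pi * r^2))
Compute 4 * pi * r^2 = 4 * pi * 17.3^2 = 3760.9891
Compute Q / denom = 2 / 3760.9891 = 0.00053178
Compute 10 * log10(0.00053178) = -32.7427
SPL = 109.5 + (-32.7427) = 76.76

76.76 dB


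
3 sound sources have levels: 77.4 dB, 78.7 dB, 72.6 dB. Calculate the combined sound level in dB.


Formula: L_total = 10 * log10( sum(10^(Li/10)) )
  Source 1: 10^(77.4/10) = 54954087.3858
  Source 2: 10^(78.7/10) = 74131024.1301
  Source 3: 10^(72.6/10) = 18197008.5861
Sum of linear values = 147282120.102
L_total = 10 * log10(147282120.102) = 81.68

81.68 dB


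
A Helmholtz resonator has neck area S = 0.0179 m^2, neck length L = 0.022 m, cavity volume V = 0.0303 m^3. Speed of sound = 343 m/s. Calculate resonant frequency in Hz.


Given values:
  S = 0.0179 m^2, L = 0.022 m, V = 0.0303 m^3, c = 343 m/s
Formula: f = (c / (2*pi)) * sqrt(S / (V * L))
Compute V * L = 0.0303 * 0.022 = 0.0006666
Compute S / (V * L) = 0.0179 / 0.0006666 = 26.8527
Compute sqrt(26.8527) = 5.181959
Compute c / (2*pi) = 343 / 6.283185 = 54.590148
f = 54.590148 * 5.181959 = 282.88

282.88 Hz
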